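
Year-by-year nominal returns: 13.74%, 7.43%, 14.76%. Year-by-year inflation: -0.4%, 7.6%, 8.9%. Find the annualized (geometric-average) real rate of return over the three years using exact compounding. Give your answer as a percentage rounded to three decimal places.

6.311%

Nominal growth factor = 1.1374 × 1.0743 × 1.1476 = 1.40226256
Price-level growth factor = 0.9960 × 1.0760 × 1.0890 = 1.16707694
Real growth factor = 1.40226256 / 1.16707694 = 1.20151681
Annualized real rate = 1.20151681^(1/3) − 1 = 6.3106% → 6.311%.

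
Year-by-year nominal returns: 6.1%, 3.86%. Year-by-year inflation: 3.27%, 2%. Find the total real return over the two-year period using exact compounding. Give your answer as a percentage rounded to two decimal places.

4.61%

Nominal growth factor = 1.0610 × 1.0386 = 1.101955
Price-level growth factor = 1.0327 × 1.0200 = 1.053354
Real growth factor = 1.101955 / 1.053354 = 1.046139
Total real return = 1.046139 − 1 → 4.61%.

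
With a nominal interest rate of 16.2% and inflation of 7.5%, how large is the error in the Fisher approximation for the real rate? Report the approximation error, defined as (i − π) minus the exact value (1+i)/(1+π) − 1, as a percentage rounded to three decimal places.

Approximate: r ≈ 16.200% − 7.500% = 8.7000%
Exact: (1 + 0.1620)/(1 + 0.0750) − 1 = 8.0930%
Error = 8.7000% − 8.0930% = 0.6070% → 0.607%.

0.607%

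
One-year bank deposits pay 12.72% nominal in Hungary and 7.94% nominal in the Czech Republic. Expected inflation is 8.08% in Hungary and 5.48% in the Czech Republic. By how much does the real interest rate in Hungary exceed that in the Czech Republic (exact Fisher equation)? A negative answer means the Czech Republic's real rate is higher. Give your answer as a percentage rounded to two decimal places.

Hungary: (1 + 0.1272)/(1 + 0.0808) − 1 = 4.2931%
The Czech Republic: (1 + 0.0794)/(1 + 0.0548) − 1 = 2.3322%
Differential = 4.2931% − 2.3322% = 1.9609% → 1.96%.

1.96%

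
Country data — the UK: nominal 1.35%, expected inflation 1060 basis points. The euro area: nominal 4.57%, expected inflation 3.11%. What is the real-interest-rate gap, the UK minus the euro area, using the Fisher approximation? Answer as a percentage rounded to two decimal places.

-10.71%

The UK: 1.35% − 10.6% = -9.250%
The euro area: 4.57% − 3.11% = 1.460%
Differential = -10.710% → -10.71%.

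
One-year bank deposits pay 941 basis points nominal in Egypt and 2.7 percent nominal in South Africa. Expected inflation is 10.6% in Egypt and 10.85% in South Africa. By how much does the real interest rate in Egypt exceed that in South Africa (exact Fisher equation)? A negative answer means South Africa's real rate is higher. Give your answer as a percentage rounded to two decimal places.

Egypt: (1 + 0.0941)/(1 + 0.1060) − 1 = -1.0759%
South Africa: (1 + 0.0270)/(1 + 0.1085) − 1 = -7.3523%
Differential = -1.0759% − (-7.3523%) = 6.2763% → 6.28%.

6.28%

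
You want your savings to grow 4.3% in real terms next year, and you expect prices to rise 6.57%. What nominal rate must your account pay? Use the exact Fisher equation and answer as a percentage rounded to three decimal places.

(1 + i) = (1 + r)(1 + π) = 1.04300 × 1.06570 = 1.1115251
i = 1.1115251 − 1, so the required nominal rate is 11.153%.

11.153%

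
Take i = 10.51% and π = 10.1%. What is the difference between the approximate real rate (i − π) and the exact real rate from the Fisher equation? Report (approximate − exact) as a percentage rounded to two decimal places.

Approximate: r ≈ 10.510% − 10.100% = 0.4100%
Exact: (1 + 0.1051)/(1 + 0.1010) − 1 = 0.3724%
Error = 0.4100% − 0.3724% = 0.0376% → 0.04%.

0.04%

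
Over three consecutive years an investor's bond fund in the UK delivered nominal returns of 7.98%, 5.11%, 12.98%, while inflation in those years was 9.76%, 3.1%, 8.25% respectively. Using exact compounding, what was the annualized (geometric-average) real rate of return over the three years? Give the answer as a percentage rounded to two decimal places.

Nominal growth factor = 1.0798 × 1.0511 × 1.1298 = 1.28229790
Price-level growth factor = 1.0976 × 1.0310 × 1.0825 = 1.22498471
Real growth factor = 1.28229790 / 1.22498471 = 1.04678686
Annualized real rate = 1.04678686^(1/3) − 1 = 1.5359% → 1.54%.

1.54%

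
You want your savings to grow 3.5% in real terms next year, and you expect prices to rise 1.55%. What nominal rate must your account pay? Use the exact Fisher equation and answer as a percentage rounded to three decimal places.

5.104%

(1 + i) = (1 + r)(1 + π) = 1.03500 × 1.01550 = 1.0510425
i = 1.0510425 − 1, so the required nominal rate is 5.104%.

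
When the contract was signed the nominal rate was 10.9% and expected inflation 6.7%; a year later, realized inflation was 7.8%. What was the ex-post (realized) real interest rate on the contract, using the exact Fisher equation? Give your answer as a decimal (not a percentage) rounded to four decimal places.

Ex-post: (1 + 0.1090)/(1 + 0.0780) − 1 = 2.8757%
So the realized real rate is 0.0288.

0.0288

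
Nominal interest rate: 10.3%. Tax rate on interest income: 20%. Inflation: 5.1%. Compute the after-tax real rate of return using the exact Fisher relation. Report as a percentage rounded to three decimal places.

2.988%

After-tax nominal return = 10.3% × (1 − 0.2) = 8.2400%.
1 + r = 1.08240 / 1.05100 = 1.029876
After-tax real rate = 1.029876 − 1 → 2.988%.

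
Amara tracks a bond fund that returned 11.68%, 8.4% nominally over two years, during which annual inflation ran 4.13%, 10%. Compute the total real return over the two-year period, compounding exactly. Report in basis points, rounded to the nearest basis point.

569 basis points

Nominal growth factor = 1.1168 × 1.0840 = 1.210611
Price-level growth factor = 1.0413 × 1.1000 = 1.145430
Real growth factor = 1.210611 / 1.145430 = 1.056905
Total real return = 1.056905 − 1 → 569 basis points.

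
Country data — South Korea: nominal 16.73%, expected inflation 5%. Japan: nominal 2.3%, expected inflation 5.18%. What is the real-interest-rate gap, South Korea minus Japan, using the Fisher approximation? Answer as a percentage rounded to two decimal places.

South Korea: 16.73% − 5% = 11.730%
Japan: 2.3% − 5.18% = -2.880%
Differential = 14.610% → 14.61%.

14.61%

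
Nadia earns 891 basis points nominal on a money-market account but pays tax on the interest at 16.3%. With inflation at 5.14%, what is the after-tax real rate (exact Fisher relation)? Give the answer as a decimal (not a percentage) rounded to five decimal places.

After-tax nominal return = 8.91% × (1 − 0.163) = 7.45767%.
1 + r = 1.0745767 / 1.05140 = 1.022044
After-tax real rate = 1.022044 − 1 → 0.02204.

0.02204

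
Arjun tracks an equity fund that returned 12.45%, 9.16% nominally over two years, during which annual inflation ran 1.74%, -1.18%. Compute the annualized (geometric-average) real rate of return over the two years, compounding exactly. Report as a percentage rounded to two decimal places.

Nominal growth factor = 1.1245 × 1.0916 = 1.22750420
Price-level growth factor = 1.0174 × 0.9882 = 1.00539468
Real growth factor = 1.22750420 / 1.00539468 = 1.22091774
Annualized real rate = 1.22091774^(1/2) − 1 = 10.4951% → 10.50%.

10.50%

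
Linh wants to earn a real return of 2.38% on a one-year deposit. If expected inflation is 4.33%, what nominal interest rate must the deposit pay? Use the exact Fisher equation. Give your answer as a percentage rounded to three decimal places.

(1 + i) = (1 + r)(1 + π) = 1.02380 × 1.04330 = 1.06813054
i = 1.06813054 − 1, so the required nominal rate is 6.813%.

6.813%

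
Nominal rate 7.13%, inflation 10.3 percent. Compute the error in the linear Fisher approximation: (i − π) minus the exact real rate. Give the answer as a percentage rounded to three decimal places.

-0.296%

Approximate: r ≈ 7.130% − 10.300% = -3.1700%
Exact: (1 + 0.0713)/(1 + 0.1030) − 1 = -2.8740%
Error = -3.1700% − (-2.8740%) = -0.2960% → -0.296%.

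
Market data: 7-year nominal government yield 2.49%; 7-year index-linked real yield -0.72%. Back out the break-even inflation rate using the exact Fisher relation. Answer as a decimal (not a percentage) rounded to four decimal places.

0.0323

(1 + π) = (1 + i)/(1 + r) = 1.02490 / 0.99280 = 1.032333
Break-even inflation = 1.032333 − 1 → 0.0323.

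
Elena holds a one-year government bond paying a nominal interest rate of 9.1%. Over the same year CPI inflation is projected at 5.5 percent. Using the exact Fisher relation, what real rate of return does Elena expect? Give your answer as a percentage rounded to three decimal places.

3.412%

1 + r = 1.09100 / 1.05500 = 1.034123
r = 1.034123 − 1 = 3.4123%, i.e. 3.412%.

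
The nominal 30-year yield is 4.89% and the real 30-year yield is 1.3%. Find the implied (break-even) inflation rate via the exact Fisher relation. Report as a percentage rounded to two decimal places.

3.54%

(1 + π) = (1 + i)/(1 + r) = 1.04890 / 1.01300 = 1.035439
Break-even inflation = 1.035439 − 1 → 3.54%.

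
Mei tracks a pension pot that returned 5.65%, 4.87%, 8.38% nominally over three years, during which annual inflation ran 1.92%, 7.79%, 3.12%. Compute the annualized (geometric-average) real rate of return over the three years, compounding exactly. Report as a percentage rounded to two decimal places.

Nominal growth factor = 1.0565 × 1.0487 × 1.0838 = 1.20079789
Price-level growth factor = 1.0192 × 1.0779 × 1.0312 = 1.13287187
Real growth factor = 1.20079789 / 1.13287187 = 1.05995914
Annualized real rate = 1.05995914^(1/3) − 1 = 1.9600% → 1.96%.

1.96%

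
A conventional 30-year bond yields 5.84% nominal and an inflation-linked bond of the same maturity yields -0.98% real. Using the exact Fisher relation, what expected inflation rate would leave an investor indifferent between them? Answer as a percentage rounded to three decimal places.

6.887%

(1 + π) = (1 + i)/(1 + r) = 1.05840 / 0.99020 = 1.06887497
Break-even inflation = 1.06887497 − 1 → 6.887%.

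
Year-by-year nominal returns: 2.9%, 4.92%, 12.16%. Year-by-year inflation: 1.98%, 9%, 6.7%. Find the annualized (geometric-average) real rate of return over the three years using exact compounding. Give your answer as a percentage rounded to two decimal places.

Compound the nominal returns: 1.0290 × 1.0492 × 1.1216 = 1.21090942.
Compound inflation: 1.0198 × 1.0900 × 1.0670 = 1.18605799.
Deflate: 1.21090942 / 1.18605799 = 1.02095296.
Annualized real rate = 1.02095296^(1/3) − 1 = 0.6936% → 0.69%.

0.69%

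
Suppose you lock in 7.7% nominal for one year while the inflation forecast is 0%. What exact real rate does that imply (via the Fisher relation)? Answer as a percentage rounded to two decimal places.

7.70%

1 + r = 1.07700 / 1.00000 = 1.077000
r = 1.077000 − 1 = 7.7000%, i.e. 7.70%.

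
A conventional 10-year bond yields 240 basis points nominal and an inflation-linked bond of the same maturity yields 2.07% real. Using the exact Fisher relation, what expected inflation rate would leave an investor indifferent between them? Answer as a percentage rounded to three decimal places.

(1 + π) = (1 + i)/(1 + r) = 1.02400 / 1.02070 = 1.003233
Break-even inflation = 1.003233 − 1 → 0.323%.

0.323%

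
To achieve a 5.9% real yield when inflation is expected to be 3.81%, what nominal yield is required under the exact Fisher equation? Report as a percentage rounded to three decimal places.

(1 + i) = (1 + r)(1 + π) = 1.05900 × 1.03810 = 1.0993479
i = 1.0993479 − 1, so the required nominal rate is 9.935%.

9.935%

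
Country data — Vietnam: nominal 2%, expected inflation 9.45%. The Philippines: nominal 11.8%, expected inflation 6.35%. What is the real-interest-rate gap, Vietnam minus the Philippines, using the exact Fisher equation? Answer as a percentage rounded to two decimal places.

Vietnam: (1 + 0.0200)/(1 + 0.0945) − 1 = -6.8068%
The Philippines: (1 + 0.1180)/(1 + 0.0635) − 1 = 5.1246%
Differential = -6.8068% − 5.1246% = -11.9313% → -11.93%.

-11.93%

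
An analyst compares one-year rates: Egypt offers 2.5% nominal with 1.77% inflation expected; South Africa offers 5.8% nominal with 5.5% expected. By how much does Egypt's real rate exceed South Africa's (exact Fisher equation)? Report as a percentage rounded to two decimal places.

0.43%

Egypt: (1 + 0.0250)/(1 + 0.0177) − 1 = 0.7173%
South Africa: (1 + 0.0580)/(1 + 0.0550) − 1 = 0.2844%
Differential = 0.7173% − 0.2844% = 0.4329% → 0.43%.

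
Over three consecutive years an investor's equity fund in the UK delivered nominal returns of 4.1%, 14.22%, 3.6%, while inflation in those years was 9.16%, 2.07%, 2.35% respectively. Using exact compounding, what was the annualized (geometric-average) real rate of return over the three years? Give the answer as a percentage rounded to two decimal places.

Nominal growth factor = 1.0410 × 1.1422 × 1.0360 = 1.23183529
Price-level growth factor = 1.0916 × 1.0207 × 1.0235 = 1.14037973
Real growth factor = 1.23183529 / 1.14037973 = 1.08019746
Annualized real rate = 1.08019746^(1/3) − 1 = 2.6048% → 2.60%.

2.60%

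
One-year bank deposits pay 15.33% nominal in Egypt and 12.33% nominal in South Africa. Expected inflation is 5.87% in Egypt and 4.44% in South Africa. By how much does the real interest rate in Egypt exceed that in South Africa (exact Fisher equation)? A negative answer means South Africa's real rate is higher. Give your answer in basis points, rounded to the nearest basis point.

Egypt: (1 + 0.1533)/(1 + 0.0587) − 1 = 8.9355%
South Africa: (1 + 0.1233)/(1 + 0.0444) − 1 = 7.5546%
Differential = 8.9355% − 7.5546% = 1.3809% → 138 basis points.

138 basis points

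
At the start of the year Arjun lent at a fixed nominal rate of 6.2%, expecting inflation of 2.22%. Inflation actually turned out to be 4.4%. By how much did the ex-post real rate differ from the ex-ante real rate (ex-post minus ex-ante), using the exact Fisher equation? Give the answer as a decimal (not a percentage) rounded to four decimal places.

-0.0217

Ex-ante: (1 + 0.0620)/(1 + 0.0222) − 1 = 3.8936%
Ex-post: (1 + 0.0620)/(1 + 0.0440) − 1 = 1.7241%
Difference (ex-post − ex-ante) = -2.1694% → -0.0217.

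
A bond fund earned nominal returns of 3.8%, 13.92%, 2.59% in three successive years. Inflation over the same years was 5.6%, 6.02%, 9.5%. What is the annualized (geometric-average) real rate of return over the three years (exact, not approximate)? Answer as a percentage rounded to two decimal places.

Compound the nominal returns: 1.0380 × 1.1392 × 1.0259 = 1.21311608.
Compound inflation: 1.0560 × 1.0602 × 1.0950 = 1.22593046.
Deflate: 1.21311608 / 1.22593046 = 0.98954722.
Annualized real rate = 0.98954722^(1/3) − 1 = -0.3496% → -0.35%.

-0.35%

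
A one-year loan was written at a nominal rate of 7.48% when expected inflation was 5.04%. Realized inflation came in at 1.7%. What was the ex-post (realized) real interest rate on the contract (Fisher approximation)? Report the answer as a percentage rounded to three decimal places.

Ex-post: 7.48% − 1.7% = 5.780%
So the realized real rate is 5.780%.

5.780%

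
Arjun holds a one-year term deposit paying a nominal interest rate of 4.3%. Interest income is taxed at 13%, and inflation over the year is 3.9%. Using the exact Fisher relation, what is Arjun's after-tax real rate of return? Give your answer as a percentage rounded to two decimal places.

-0.15%

After-tax nominal return = 4.3% × (1 − 0.13) = 3.7410%.
1 + r = 1.03741 / 1.03900 = 0.998470
After-tax real rate = 0.998470 − 1 → -0.15%.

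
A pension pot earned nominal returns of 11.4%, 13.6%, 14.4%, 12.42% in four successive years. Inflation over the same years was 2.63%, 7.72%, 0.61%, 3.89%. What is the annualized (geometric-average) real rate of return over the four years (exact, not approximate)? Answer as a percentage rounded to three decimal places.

Nominal growth factor = 1.1140 × 1.1360 × 1.1440 × 1.1242 = 1.62754546
Price-level growth factor = 1.0263 × 1.0772 × 1.0061 × 1.0389 = 1.15554156
Real growth factor = 1.62754546 / 1.15554156 = 1.40846986
Annualized real rate = 1.40846986^(1/4) − 1 = 8.9399% → 8.940%.

8.940%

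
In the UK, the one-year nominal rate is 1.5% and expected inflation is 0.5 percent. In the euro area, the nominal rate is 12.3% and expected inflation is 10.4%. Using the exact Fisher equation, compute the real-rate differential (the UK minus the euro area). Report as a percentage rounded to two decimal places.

The UK: (1 + 0.0150)/(1 + 0.0050) − 1 = 0.9950%
The euro area: (1 + 0.1230)/(1 + 0.1040) − 1 = 1.7210%
Differential = 0.9950% − 1.7210% = -0.7260% → -0.73%.

-0.73%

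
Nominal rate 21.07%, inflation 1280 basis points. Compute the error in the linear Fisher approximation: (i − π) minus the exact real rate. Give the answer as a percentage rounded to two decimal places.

Approximate: r ≈ 21.070% − 12.800% = 8.2700%
Exact: (1 + 0.2107)/(1 + 0.1280) − 1 = 7.3316%
Error = 8.2700% − 7.3316% = 0.9384% → 0.94%.

0.94%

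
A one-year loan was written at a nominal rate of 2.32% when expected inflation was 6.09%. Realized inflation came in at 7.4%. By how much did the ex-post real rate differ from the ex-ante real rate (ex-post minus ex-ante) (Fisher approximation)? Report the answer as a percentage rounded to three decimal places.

Ex-ante: 2.32% − 6.09% = -3.770%
Ex-post: 2.32% − 7.4% = -5.080%
Difference (ex-post − ex-ante) = -1.3100% → -1.310%.

-1.310%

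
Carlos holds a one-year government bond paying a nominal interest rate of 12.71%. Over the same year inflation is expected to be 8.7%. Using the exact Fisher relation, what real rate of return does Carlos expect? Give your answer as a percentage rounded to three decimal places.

By the Fisher relation, 1 + r = (1 + i)/(1 + π).
1 + r = 1.12710 / 1.08700 = 1.036891
r = 1.036891 − 1 = 3.6891%, i.e. 3.689%.

3.689%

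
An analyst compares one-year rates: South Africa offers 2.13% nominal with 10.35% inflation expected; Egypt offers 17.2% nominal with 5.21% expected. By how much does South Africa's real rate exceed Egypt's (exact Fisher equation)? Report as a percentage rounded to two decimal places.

-18.85%

South Africa: (1 + 0.0213)/(1 + 0.1035) − 1 = -7.4490%
Egypt: (1 + 0.1720)/(1 + 0.0521) − 1 = 11.3963%
Differential = -7.4490% − 11.3963% = -18.8453% → -18.85%.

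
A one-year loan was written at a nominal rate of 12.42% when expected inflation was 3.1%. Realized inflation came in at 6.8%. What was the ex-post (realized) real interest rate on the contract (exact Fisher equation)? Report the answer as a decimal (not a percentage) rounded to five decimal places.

0.05262

Ex-post: (1 + 0.1242)/(1 + 0.0680) − 1 = 5.2622%
So the realized real rate is 0.05262.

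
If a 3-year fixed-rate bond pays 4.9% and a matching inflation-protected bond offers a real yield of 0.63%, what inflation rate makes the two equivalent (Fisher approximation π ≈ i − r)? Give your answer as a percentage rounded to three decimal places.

π ≈ i − r = 4.9% − 0.63% → 4.270%.

4.270%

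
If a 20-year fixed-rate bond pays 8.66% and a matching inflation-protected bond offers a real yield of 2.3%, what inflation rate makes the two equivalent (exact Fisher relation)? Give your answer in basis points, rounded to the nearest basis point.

622 basis points

(1 + π) = (1 + i)/(1 + r) = 1.08660 / 1.02300 = 1.062170
Break-even inflation = 1.062170 − 1 → 622 basis points.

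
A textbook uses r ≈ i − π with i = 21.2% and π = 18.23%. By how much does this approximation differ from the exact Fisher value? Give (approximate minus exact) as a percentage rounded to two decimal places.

Approximate: r ≈ 21.200% − 18.230% = 2.9700%
Exact: (1 + 0.2120)/(1 + 0.1823) − 1 = 2.5121%
Error = 2.9700% − 2.5121% = 0.4579% → 0.46%.

0.46%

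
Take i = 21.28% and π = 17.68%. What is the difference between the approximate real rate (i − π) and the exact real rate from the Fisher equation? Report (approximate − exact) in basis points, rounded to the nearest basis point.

54 basis points

Approximate: r ≈ 21.280% − 17.680% = 3.6000%
Exact: (1 + 0.2128)/(1 + 0.1768) − 1 = 3.0591%
Error = 3.6000% − 3.0591% = 0.5409% → 54 basis points.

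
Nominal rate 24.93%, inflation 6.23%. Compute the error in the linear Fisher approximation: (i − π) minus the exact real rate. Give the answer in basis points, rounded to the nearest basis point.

110 basis points

Approximate: r ≈ 24.930% − 6.230% = 18.7000%
Exact: (1 + 0.2493)/(1 + 0.0623) − 1 = 17.6033%
Error = 18.7000% − 17.6033% = 1.0967% → 110 basis points.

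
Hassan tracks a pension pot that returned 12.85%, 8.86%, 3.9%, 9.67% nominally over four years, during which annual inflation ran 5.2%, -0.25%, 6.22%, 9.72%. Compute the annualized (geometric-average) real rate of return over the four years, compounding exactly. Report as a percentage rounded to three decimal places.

Nominal growth factor = 1.1285 × 1.0886 × 1.0390 × 1.0967 = 1.39982351
Price-level growth factor = 1.0520 × 0.9975 × 1.0622 × 1.0972 = 1.22298390
Real growth factor = 1.39982351 / 1.22298390 = 1.14459684
Annualized real rate = 1.14459684^(1/4) − 1 = 3.4340% → 3.434%.

3.434%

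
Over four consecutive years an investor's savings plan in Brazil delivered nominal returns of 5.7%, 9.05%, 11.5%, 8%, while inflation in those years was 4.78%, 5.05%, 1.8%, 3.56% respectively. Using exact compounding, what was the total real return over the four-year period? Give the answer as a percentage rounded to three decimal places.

Nominal growth factor = 1.0570 × 1.0905 × 1.1150 × 1.0800 = 1.388031
Price-level growth factor = 1.0478 × 1.0505 × 1.0180 × 1.0356 = 1.160418
Real growth factor = 1.388031 / 1.160418 = 1.196148
Total real return = 1.196148 − 1 → 19.615%.

19.615%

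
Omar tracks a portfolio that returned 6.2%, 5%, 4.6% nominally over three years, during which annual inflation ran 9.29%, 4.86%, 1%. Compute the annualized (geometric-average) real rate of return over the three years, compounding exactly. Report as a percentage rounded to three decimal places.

0.256%

Nominal growth factor = 1.0620 × 1.0500 × 1.0460 = 1.16639460
Price-level growth factor = 1.0929 × 1.0486 × 1.0100 = 1.15747509
Real growth factor = 1.16639460 / 1.15747509 = 1.00770601
Annualized real rate = 1.00770601^(1/3) − 1 = 0.2562% → 0.256%.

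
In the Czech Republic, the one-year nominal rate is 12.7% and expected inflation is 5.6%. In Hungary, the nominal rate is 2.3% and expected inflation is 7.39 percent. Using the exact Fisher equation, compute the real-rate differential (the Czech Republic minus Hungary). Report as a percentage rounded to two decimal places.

The Czech Republic: (1 + 0.1270)/(1 + 0.0560) − 1 = 6.7235%
Hungary: (1 + 0.0230)/(1 + 0.0739) − 1 = -4.7397%
Differential = 6.7235% − (-4.7397%) = 11.4632% → 11.46%.

11.46%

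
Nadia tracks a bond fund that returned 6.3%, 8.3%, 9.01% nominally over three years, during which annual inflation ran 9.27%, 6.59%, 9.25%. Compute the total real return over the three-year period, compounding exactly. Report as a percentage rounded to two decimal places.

Nominal growth factor = 1.0630 × 1.0830 × 1.0901 = 1.254955
Price-level growth factor = 1.0927 × 1.0659 × 1.0925 = 1.272445
Real growth factor = 1.254955 / 1.272445 = 0.986255
Total real return = 0.986255 − 1 → -1.37%.

-1.37%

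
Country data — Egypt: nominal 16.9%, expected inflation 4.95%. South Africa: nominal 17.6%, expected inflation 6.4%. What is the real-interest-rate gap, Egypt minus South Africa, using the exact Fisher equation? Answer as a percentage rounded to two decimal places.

Egypt: (1 + 0.1690)/(1 + 0.0495) − 1 = 11.3864%
South Africa: (1 + 0.1760)/(1 + 0.0640) − 1 = 10.5263%
Differential = 11.3864% − 10.5263% = 0.8601% → 0.86%.

0.86%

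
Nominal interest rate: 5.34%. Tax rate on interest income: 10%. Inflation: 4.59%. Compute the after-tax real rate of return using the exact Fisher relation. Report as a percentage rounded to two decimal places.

After-tax nominal return = 5.34% × (1 − 0.1) = 4.8060%.
1 + r = 1.04806 / 1.04590 = 1.002065
After-tax real rate = 1.002065 − 1 → 0.21%.

0.21%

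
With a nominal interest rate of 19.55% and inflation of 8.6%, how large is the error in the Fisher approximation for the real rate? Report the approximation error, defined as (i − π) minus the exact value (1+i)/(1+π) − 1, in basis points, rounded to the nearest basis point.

87 basis points

Approximate: r ≈ 19.550% − 8.600% = 10.9500%
Exact: (1 + 0.1955)/(1 + 0.0860) − 1 = 10.0829%
Error = 10.9500% − 10.0829% = 0.8671% → 87 basis points.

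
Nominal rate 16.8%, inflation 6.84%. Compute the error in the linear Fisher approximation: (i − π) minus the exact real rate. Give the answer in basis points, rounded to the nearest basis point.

64 basis points

Approximate: r ≈ 16.800% − 6.840% = 9.9600%
Exact: (1 + 0.1680)/(1 + 0.0684) − 1 = 9.3224%
Error = 9.9600% − 9.3224% = 0.6376% → 64 basis points.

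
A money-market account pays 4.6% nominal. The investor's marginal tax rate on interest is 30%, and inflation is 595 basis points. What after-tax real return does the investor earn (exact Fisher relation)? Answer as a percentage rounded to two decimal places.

-2.58%

After-tax nominal return = 4.6% × (1 − 0.3) = 3.2200%.
1 + r = 1.03220 / 1.05950 = 0.974233
After-tax real rate = 0.974233 − 1 → -2.58%.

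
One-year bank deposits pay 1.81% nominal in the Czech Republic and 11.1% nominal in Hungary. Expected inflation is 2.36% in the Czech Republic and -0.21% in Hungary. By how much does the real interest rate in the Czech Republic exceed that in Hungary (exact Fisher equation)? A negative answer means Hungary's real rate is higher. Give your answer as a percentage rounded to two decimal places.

-11.87%

The Czech Republic: (1 + 0.0181)/(1 + 0.0236) − 1 = -0.5373%
Hungary: (1 + 0.1110)/(1 − 0.0021) − 1 = 11.3338%
Differential = -0.5373% − 11.3338% = -11.8711% → -11.87%.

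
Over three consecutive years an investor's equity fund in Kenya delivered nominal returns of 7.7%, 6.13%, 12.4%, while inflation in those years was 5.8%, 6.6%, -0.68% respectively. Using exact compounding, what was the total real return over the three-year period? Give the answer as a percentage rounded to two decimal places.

14.69%

Compound the nominal returns: 1.0770 × 1.0613 × 1.1240 = 1.284755.
Compound inflation: 1.0580 × 1.0660 × 0.9932 = 1.120159.
Deflate: 1.284755 / 1.120159 = 1.146940.
Total real return = 1.146940 − 1 → 14.69%.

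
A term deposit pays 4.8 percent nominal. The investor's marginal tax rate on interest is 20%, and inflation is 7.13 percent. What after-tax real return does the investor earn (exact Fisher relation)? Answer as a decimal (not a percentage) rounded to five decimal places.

After-tax nominal return = 4.8% × (1 − 0.2) = 3.8400%.
1 + r = 1.03840 / 1.07130 = 0.969290
After-tax real rate = 0.969290 − 1 → -0.03071.

-0.03071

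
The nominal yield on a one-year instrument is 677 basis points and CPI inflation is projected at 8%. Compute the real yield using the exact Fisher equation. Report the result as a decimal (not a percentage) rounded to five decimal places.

By the Fisher relation, 1 + r = (1 + i)/(1 + π).
1 + r = 1.06770 / 1.08000 = 0.988611
r = 0.988611 − 1 = -1.1389%, i.e. -0.01139.

-0.01139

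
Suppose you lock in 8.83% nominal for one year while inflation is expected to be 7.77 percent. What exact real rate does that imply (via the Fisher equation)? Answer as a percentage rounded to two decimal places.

By the Fisher equation, 1 + r = (1 + i)/(1 + π).
1 + r = 1.08830 / 1.07770 = 1.009836
r = 1.009836 − 1 = 0.9836%, i.e. 0.98%.

0.98%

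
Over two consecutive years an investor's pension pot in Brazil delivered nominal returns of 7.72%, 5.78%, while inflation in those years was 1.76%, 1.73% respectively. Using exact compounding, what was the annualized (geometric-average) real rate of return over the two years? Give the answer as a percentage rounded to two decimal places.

4.91%

Compound the nominal returns: 1.0772 × 1.0578 = 1.13946216.
Compound inflation: 1.0176 × 1.0173 = 1.03520448.
Deflate: 1.13946216 / 1.03520448 = 1.10071216.
Annualized real rate = 1.10071216^(1/2) − 1 = 4.9148% → 4.91%.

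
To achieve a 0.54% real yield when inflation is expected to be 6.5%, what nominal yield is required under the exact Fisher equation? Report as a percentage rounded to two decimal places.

7.08%

(1 + i) = (1 + r)(1 + π) = 1.00540 × 1.06500 = 1.070751
i = 1.070751 − 1, so the required nominal rate is 7.08%.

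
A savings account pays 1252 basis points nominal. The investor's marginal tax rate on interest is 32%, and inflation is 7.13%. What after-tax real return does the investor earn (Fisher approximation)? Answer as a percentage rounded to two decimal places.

After-tax nominal return = 12.52% × (1 − 0.32) = 8.5136%.
r ≈ 8.5136% − 7.13% → 1.38%.

1.38%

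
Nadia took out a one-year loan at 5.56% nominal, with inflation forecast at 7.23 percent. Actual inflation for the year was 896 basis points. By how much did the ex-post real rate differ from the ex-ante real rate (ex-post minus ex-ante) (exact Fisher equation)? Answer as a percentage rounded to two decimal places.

-1.56%

Ex-ante: (1 + 0.0556)/(1 + 0.0723) − 1 = -1.5574%
Ex-post: (1 + 0.0556)/(1 + 0.0896) − 1 = -3.1204%
Difference (ex-post − ex-ante) = -1.5630% → -1.56%.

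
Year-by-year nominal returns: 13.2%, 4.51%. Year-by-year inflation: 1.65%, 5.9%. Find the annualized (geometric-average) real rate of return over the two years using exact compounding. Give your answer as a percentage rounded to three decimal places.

4.834%

Nominal growth factor = 1.1320 × 1.0451 = 1.18305320
Price-level growth factor = 1.0165 × 1.0590 = 1.07647350
Real growth factor = 1.18305320 / 1.07647350 = 1.09900820
Annualized real rate = 1.09900820^(1/2) − 1 = 4.8336% → 4.834%.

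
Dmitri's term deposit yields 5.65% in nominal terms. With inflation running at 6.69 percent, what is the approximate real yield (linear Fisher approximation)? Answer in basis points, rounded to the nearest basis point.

r ≈ i − π = 5.65% − 6.69% = -104 basis points.

-104 basis points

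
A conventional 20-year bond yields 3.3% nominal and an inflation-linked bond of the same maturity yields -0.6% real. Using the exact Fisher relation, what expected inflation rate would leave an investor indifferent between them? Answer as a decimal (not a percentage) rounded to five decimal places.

(1 + π) = (1 + i)/(1 + r) = 1.03300 / 0.99400 = 1.0392354
Break-even inflation = 1.0392354 − 1 → 0.03924.

0.03924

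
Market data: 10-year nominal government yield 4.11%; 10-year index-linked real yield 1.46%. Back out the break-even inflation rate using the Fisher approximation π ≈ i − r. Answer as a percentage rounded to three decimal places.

π ≈ i − r = 4.11% − 1.46% → 2.650%.

2.650%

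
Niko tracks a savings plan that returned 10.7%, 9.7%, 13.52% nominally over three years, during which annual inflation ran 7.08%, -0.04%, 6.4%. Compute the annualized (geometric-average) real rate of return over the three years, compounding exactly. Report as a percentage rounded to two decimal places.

Nominal growth factor = 1.1070 × 1.0970 × 1.1352 = 1.37856304
Price-level growth factor = 1.0708 × 0.9996 × 1.0640 = 1.13887547
Real growth factor = 1.37856304 / 1.13887547 = 1.21045986
Annualized real rate = 1.21045986^(1/3) − 1 = 6.5737% → 6.57%.

6.57%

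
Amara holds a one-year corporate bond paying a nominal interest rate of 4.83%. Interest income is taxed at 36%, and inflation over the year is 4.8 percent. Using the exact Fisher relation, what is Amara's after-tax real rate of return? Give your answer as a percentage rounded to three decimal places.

After-tax nominal return = 4.83% × (1 − 0.36) = 3.0912%.
1 + r = 1.030912 / 1.04800 = 0.9836947
After-tax real rate = 0.9836947 − 1 → -1.631%.

-1.631%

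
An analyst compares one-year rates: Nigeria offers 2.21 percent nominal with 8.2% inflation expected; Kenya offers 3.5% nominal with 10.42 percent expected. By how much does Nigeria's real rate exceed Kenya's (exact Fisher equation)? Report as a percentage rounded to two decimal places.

Nigeria: (1 + 0.0221)/(1 + 0.0820) − 1 = -5.5360%
Kenya: (1 + 0.0350)/(1 + 0.1042) − 1 = -6.2670%
Differential = -5.5360% − (-6.2670%) = 0.7309% → 0.73%.

0.73%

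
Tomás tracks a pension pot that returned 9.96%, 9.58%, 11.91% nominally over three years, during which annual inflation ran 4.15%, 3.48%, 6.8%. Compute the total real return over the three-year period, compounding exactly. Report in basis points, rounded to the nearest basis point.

1715 basis points

Compound the nominal returns: 1.0996 × 1.0958 × 1.1191 = 1.348450.
Compound inflation: 1.0415 × 1.0348 × 1.0680 = 1.151031.
Deflate: 1.348450 / 1.151031 = 1.171515.
Total real return = 1.171515 − 1 → 1715 basis points.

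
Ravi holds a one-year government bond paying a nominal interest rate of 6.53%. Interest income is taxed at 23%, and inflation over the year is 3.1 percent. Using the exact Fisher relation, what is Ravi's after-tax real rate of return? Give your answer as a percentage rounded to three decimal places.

After-tax nominal return = 6.53% × (1 − 0.23) = 5.0281%.
1 + r = 1.050281 / 1.03100 = 1.018701
After-tax real rate = 1.018701 − 1 → 1.870%.

1.870%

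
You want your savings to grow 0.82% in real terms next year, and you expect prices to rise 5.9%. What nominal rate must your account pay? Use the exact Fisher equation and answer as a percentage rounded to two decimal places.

6.77%

(1 + i) = (1 + r)(1 + π) = 1.00820 × 1.05900 = 1.0676838
i = 1.0676838 − 1, so the required nominal rate is 6.77%.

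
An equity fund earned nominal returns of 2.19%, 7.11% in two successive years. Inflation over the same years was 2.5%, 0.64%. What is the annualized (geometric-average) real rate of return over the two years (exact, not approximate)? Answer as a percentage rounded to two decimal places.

3.01%

Compound the nominal returns: 1.0219 × 1.0711 = 1.09455709.
Compound inflation: 1.0250 × 1.0064 = 1.03156000.
Deflate: 1.09455709 / 1.03156000 = 1.06106973.
Annualized real rate = 1.06106973^(1/2) − 1 = 3.0082% → 3.01%.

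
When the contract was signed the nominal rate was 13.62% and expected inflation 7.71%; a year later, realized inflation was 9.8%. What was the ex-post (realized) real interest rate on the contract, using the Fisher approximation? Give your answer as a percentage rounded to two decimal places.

Ex-post: 13.62% − 9.8% = 3.820%
So the realized real rate is 3.82%.

3.82%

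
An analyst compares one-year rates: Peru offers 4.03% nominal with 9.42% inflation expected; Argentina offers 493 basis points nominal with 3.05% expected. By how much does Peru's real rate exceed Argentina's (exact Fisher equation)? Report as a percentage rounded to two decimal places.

Peru: (1 + 0.0403)/(1 + 0.0942) − 1 = -4.9260%
Argentina: (1 + 0.0493)/(1 + 0.0305) − 1 = 1.8244%
Differential = -4.9260% − 1.8244% = -6.7503% → -6.75%.

-6.75%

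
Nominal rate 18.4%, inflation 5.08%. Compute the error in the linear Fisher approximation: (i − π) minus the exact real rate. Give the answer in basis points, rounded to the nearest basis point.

64 basis points

Approximate: r ≈ 18.400% − 5.080% = 13.3200%
Exact: (1 + 0.1840)/(1 + 0.0508) − 1 = 12.6761%
Error = 13.3200% − 12.6761% = 0.6439% → 64 basis points.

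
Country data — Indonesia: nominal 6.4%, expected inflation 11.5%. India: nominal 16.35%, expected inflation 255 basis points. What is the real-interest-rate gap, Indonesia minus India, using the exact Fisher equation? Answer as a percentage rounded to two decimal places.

-18.03%

Indonesia: (1 + 0.0640)/(1 + 0.1150) − 1 = -4.5740%
India: (1 + 0.1635)/(1 + 0.0255) − 1 = 13.4569%
Differential = -4.5740% − 13.4569% = -18.0308% → -18.03%.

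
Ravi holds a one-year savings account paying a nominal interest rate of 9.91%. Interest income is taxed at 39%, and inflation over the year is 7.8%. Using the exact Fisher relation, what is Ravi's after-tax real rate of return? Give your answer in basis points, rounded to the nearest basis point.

After-tax nominal return = 9.91% × (1 − 0.39) = 6.0451%.
1 + r = 1.060451 / 1.07800 = 0.983721
After-tax real rate = 0.983721 − 1 → -163 basis points.

-163 basis points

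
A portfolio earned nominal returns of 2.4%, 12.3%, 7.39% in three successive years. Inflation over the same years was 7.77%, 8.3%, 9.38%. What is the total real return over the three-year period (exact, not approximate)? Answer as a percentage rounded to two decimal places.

-3.27%

Nominal growth factor = 1.0240 × 1.1230 × 1.0739 = 1.234933
Price-level growth factor = 1.0777 × 1.0830 × 1.0938 = 1.276628
Real growth factor = 1.234933 / 1.276628 = 0.967340
Total real return = 0.967340 − 1 → -3.27%.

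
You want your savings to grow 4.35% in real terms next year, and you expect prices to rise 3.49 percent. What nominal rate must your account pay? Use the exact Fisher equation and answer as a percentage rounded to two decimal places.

(1 + i) = (1 + r)(1 + π) = 1.04350 × 1.03490 = 1.07991815
i = 1.07991815 − 1, so the required nominal rate is 7.99%.

7.99%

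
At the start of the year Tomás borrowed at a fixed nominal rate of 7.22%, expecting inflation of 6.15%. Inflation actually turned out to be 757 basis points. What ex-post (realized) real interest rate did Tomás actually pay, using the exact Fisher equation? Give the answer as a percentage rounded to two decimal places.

Ex-post: (1 + 0.0722)/(1 + 0.0757) − 1 = -0.3254%
So the realized real rate is -0.33%.

-0.33%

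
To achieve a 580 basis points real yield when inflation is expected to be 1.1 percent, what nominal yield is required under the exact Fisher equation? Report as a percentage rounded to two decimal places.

6.96%

(1 + i) = (1 + r)(1 + π) = 1.05800 × 1.01100 = 1.069638
i = 1.069638 − 1, so the required nominal rate is 6.96%.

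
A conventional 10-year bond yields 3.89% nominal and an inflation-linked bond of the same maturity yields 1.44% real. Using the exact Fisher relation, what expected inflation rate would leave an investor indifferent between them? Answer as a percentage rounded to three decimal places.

2.415%

(1 + π) = (1 + i)/(1 + r) = 1.03890 / 1.01440 = 1.024152
Break-even inflation = 1.024152 − 1 → 2.415%.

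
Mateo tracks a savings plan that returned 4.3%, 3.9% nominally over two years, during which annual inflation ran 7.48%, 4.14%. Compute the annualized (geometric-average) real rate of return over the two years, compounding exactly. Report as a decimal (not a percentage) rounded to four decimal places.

-0.0160

Compound the nominal returns: 1.0430 × 1.0390 = 1.08367700.
Compound inflation: 1.0748 × 1.0414 = 1.11929672.
Deflate: 1.08367700 / 1.11929672 = 0.96817670.
Annualized real rate = 0.96817670^(1/2) − 1 = -1.6040% → -0.0160.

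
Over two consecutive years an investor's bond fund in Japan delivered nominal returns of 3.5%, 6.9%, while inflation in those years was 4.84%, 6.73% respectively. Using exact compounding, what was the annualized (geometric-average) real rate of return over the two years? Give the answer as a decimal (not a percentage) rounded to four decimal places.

-0.0056

Compound the nominal returns: 1.0350 × 1.0690 = 1.10641500.
Compound inflation: 1.0484 × 1.0673 = 1.11895732.
Deflate: 1.10641500 / 1.11895732 = 0.98879106.
Annualized real rate = 0.98879106^(1/2) − 1 = -0.5620% → -0.0056.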